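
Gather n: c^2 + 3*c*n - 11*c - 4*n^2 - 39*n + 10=c^2 - 11*c - 4*n^2 + n*(3*c - 39) + 10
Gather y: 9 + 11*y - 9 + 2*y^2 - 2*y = 2*y^2 + 9*y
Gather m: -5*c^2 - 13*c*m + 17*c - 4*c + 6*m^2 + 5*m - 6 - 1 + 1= -5*c^2 + 13*c + 6*m^2 + m*(5 - 13*c) - 6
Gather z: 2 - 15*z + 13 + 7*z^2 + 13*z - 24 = 7*z^2 - 2*z - 9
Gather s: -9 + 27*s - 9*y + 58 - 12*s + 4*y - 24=15*s - 5*y + 25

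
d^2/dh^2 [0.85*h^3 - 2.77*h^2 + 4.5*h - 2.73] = 5.1*h - 5.54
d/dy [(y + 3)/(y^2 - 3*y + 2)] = (y^2 - 3*y - (y + 3)*(2*y - 3) + 2)/(y^2 - 3*y + 2)^2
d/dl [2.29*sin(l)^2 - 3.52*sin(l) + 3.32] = (4.58*sin(l) - 3.52)*cos(l)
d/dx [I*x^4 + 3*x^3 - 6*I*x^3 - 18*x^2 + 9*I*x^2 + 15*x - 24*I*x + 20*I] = 4*I*x^3 + x^2*(9 - 18*I) + 18*x*(-2 + I) + 15 - 24*I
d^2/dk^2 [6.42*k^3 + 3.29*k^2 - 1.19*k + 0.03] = 38.52*k + 6.58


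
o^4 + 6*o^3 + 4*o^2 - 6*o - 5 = (o - 1)*(o + 1)^2*(o + 5)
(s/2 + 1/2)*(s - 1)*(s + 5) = s^3/2 + 5*s^2/2 - s/2 - 5/2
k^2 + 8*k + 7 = (k + 1)*(k + 7)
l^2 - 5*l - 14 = (l - 7)*(l + 2)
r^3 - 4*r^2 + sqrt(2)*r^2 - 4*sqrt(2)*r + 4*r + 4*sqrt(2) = (r - 2)^2*(r + sqrt(2))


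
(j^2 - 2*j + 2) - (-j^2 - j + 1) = 2*j^2 - j + 1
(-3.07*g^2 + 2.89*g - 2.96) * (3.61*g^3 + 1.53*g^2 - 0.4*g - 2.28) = -11.0827*g^5 + 5.7358*g^4 - 5.0359*g^3 + 1.3148*g^2 - 5.4052*g + 6.7488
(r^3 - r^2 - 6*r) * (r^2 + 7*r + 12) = r^5 + 6*r^4 - r^3 - 54*r^2 - 72*r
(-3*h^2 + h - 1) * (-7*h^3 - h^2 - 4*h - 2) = 21*h^5 - 4*h^4 + 18*h^3 + 3*h^2 + 2*h + 2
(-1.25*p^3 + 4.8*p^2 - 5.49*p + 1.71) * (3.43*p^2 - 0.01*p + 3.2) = -4.2875*p^5 + 16.4765*p^4 - 22.8787*p^3 + 21.2802*p^2 - 17.5851*p + 5.472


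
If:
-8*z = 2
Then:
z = -1/4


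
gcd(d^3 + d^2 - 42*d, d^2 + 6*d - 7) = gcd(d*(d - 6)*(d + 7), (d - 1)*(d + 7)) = d + 7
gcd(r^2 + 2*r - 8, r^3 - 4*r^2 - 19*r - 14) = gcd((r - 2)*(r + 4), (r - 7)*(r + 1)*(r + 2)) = 1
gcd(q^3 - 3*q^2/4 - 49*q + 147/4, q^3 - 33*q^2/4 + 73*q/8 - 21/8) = q^2 - 31*q/4 + 21/4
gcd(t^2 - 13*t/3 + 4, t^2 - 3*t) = t - 3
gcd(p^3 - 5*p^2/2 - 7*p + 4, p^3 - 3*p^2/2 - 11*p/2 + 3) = p^2 + 3*p/2 - 1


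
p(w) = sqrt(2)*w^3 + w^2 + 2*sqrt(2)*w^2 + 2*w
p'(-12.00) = 521.06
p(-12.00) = -1916.47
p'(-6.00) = 108.79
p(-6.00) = -179.65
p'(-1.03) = -1.39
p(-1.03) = 0.46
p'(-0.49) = -0.73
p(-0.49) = -0.23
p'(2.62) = 51.18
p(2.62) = 56.95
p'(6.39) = 224.16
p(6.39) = 538.10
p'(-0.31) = 0.03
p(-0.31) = -0.29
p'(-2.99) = 17.04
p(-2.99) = -9.56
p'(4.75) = 134.09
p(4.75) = 247.44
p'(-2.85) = 14.64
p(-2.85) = -7.34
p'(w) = 3*sqrt(2)*w^2 + 2*w + 4*sqrt(2)*w + 2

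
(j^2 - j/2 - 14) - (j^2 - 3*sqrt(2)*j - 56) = -j/2 + 3*sqrt(2)*j + 42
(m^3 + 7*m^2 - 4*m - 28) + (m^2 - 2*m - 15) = m^3 + 8*m^2 - 6*m - 43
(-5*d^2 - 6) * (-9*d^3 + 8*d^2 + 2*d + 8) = 45*d^5 - 40*d^4 + 44*d^3 - 88*d^2 - 12*d - 48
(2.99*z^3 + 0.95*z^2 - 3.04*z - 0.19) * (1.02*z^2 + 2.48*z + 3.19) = 3.0498*z^5 + 8.3842*z^4 + 8.7933*z^3 - 4.7025*z^2 - 10.1688*z - 0.6061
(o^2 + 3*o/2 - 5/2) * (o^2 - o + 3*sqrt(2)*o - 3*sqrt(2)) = o^4 + o^3/2 + 3*sqrt(2)*o^3 - 4*o^2 + 3*sqrt(2)*o^2/2 - 12*sqrt(2)*o + 5*o/2 + 15*sqrt(2)/2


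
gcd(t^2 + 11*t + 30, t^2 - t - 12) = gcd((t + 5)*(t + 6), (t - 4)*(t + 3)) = 1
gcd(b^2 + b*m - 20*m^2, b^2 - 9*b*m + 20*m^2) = b - 4*m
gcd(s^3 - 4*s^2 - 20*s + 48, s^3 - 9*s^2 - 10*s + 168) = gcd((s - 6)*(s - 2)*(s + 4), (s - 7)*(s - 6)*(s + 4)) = s^2 - 2*s - 24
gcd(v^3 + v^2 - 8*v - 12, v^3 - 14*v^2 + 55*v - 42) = 1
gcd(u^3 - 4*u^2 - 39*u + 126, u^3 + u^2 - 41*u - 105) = u - 7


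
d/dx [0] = 0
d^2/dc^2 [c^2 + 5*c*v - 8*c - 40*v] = 2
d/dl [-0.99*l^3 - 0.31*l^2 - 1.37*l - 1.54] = -2.97*l^2 - 0.62*l - 1.37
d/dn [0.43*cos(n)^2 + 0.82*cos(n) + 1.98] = -(0.86*cos(n) + 0.82)*sin(n)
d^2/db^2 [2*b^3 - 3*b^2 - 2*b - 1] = 12*b - 6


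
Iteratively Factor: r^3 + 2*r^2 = (r + 2)*(r^2) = r*(r + 2)*(r)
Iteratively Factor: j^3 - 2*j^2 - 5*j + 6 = (j + 2)*(j^2 - 4*j + 3) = (j - 3)*(j + 2)*(j - 1)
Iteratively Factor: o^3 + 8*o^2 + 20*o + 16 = (o + 2)*(o^2 + 6*o + 8) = (o + 2)^2*(o + 4)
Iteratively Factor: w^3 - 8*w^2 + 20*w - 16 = (w - 2)*(w^2 - 6*w + 8) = (w - 4)*(w - 2)*(w - 2)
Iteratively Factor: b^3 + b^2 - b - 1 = (b + 1)*(b^2 - 1) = (b - 1)*(b + 1)*(b + 1)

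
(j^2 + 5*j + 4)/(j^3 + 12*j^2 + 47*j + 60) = (j + 1)/(j^2 + 8*j + 15)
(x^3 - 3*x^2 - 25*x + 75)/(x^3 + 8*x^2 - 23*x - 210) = (x^2 + 2*x - 15)/(x^2 + 13*x + 42)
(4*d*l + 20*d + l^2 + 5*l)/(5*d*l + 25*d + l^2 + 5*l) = (4*d + l)/(5*d + l)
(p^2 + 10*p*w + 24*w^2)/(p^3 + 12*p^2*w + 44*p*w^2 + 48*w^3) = 1/(p + 2*w)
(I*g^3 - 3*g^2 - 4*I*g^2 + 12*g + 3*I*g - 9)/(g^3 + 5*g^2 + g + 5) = (I*g^3 - g^2*(3 + 4*I) + 3*g*(4 + I) - 9)/(g^3 + 5*g^2 + g + 5)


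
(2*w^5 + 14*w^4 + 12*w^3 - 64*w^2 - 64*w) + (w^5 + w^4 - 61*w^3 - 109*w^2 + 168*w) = 3*w^5 + 15*w^4 - 49*w^3 - 173*w^2 + 104*w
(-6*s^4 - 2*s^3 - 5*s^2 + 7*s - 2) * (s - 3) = -6*s^5 + 16*s^4 + s^3 + 22*s^2 - 23*s + 6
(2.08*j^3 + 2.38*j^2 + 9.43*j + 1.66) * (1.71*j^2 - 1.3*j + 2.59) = 3.5568*j^5 + 1.3658*j^4 + 18.4185*j^3 - 3.2562*j^2 + 22.2657*j + 4.2994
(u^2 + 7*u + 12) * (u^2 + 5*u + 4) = u^4 + 12*u^3 + 51*u^2 + 88*u + 48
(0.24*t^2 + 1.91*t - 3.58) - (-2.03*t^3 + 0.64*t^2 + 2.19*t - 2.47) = 2.03*t^3 - 0.4*t^2 - 0.28*t - 1.11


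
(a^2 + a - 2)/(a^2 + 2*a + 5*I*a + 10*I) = (a - 1)/(a + 5*I)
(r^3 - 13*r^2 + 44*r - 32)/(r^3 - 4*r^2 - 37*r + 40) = (r - 4)/(r + 5)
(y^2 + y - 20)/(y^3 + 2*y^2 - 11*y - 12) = (y^2 + y - 20)/(y^3 + 2*y^2 - 11*y - 12)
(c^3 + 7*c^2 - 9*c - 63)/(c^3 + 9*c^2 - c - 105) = (c + 3)/(c + 5)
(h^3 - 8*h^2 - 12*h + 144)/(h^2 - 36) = (h^2 - 2*h - 24)/(h + 6)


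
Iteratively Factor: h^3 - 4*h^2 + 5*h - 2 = (h - 1)*(h^2 - 3*h + 2) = (h - 2)*(h - 1)*(h - 1)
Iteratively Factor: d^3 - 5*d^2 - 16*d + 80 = (d - 4)*(d^2 - d - 20) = (d - 4)*(d + 4)*(d - 5)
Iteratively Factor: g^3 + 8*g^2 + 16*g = (g + 4)*(g^2 + 4*g) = (g + 4)^2*(g)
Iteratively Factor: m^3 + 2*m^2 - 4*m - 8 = (m + 2)*(m^2 - 4) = (m + 2)^2*(m - 2)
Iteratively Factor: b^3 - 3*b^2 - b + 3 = (b - 3)*(b^2 - 1) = (b - 3)*(b + 1)*(b - 1)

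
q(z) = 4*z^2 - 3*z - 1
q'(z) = 8*z - 3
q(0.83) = -0.73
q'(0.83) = 3.64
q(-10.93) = 509.65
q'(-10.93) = -90.44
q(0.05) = -1.14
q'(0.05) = -2.60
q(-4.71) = 101.87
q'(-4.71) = -40.68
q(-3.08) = 46.19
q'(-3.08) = -27.64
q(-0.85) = 4.44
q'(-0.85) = -9.80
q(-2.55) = 32.66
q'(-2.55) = -23.40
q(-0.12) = -0.58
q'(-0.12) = -3.96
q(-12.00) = 611.00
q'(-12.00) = -99.00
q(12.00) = 539.00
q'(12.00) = 93.00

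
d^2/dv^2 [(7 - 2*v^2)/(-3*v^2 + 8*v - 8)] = 2*(48*v^3 - 333*v^2 + 504*v - 152)/(27*v^6 - 216*v^5 + 792*v^4 - 1664*v^3 + 2112*v^2 - 1536*v + 512)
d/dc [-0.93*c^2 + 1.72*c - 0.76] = 1.72 - 1.86*c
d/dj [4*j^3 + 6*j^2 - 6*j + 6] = 12*j^2 + 12*j - 6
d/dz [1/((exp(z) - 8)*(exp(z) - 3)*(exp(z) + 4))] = (-(exp(z) - 8)*(exp(z) - 3) - (exp(z) - 8)*(exp(z) + 4) - (exp(z) - 3)*(exp(z) + 4))*exp(z)/((exp(z) - 8)^2*(exp(z) - 3)^2*(exp(z) + 4)^2)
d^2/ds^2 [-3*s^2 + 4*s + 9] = -6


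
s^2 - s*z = s*(s - z)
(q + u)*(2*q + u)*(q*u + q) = 2*q^3*u + 2*q^3 + 3*q^2*u^2 + 3*q^2*u + q*u^3 + q*u^2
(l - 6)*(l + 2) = l^2 - 4*l - 12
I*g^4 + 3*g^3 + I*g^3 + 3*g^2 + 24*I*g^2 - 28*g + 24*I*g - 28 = (g - 7*I)*(g + 2*I)^2*(I*g + I)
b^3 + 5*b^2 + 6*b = b*(b + 2)*(b + 3)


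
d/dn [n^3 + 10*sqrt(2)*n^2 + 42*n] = 3*n^2 + 20*sqrt(2)*n + 42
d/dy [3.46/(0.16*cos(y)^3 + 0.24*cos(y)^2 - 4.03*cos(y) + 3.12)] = (1.6608*cos(y)^2 + 1.6608*cos(y) - 13.9438)*sin(y)/(0.16*cos(y)^3 + 0.24*cos(y)^2 - 4.03*cos(y) + 3.12)^2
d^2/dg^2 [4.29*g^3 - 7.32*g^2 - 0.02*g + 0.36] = 25.74*g - 14.64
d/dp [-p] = -1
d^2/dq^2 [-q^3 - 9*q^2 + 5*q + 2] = -6*q - 18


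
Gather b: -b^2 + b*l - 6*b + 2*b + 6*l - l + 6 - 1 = -b^2 + b*(l - 4) + 5*l + 5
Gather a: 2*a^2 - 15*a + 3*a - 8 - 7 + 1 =2*a^2 - 12*a - 14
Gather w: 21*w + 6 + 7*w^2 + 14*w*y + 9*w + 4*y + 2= 7*w^2 + w*(14*y + 30) + 4*y + 8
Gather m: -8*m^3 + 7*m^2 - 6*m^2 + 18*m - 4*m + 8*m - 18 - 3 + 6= -8*m^3 + m^2 + 22*m - 15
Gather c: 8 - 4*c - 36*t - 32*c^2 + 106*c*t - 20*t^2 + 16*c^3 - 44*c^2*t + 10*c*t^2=16*c^3 + c^2*(-44*t - 32) + c*(10*t^2 + 106*t - 4) - 20*t^2 - 36*t + 8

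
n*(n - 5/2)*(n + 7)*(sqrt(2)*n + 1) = sqrt(2)*n^4 + n^3 + 9*sqrt(2)*n^3/2 - 35*sqrt(2)*n^2/2 + 9*n^2/2 - 35*n/2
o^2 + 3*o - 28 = (o - 4)*(o + 7)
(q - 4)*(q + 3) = q^2 - q - 12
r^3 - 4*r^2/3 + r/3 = r*(r - 1)*(r - 1/3)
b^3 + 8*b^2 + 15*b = b*(b + 3)*(b + 5)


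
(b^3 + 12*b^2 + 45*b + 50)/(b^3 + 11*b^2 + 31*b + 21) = (b^3 + 12*b^2 + 45*b + 50)/(b^3 + 11*b^2 + 31*b + 21)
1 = 1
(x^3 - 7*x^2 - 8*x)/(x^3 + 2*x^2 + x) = (x - 8)/(x + 1)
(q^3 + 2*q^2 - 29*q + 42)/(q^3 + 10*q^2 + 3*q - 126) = (q - 2)/(q + 6)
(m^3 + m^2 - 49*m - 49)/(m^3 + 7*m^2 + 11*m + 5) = (m^2 - 49)/(m^2 + 6*m + 5)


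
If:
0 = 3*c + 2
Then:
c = -2/3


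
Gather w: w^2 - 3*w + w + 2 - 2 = w^2 - 2*w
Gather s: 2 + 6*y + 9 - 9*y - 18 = -3*y - 7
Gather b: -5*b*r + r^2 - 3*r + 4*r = -5*b*r + r^2 + r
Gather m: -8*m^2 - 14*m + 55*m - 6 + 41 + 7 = -8*m^2 + 41*m + 42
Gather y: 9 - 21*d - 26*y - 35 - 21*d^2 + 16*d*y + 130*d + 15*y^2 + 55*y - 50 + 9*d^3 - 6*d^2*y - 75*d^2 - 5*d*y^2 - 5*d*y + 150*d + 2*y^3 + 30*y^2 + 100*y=9*d^3 - 96*d^2 + 259*d + 2*y^3 + y^2*(45 - 5*d) + y*(-6*d^2 + 11*d + 129) - 76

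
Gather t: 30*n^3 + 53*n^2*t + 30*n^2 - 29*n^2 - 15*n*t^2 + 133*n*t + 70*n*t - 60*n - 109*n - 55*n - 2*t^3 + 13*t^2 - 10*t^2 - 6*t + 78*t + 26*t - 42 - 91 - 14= 30*n^3 + n^2 - 224*n - 2*t^3 + t^2*(3 - 15*n) + t*(53*n^2 + 203*n + 98) - 147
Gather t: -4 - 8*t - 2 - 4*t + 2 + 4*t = -8*t - 4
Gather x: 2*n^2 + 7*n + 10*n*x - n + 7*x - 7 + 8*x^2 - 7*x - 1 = 2*n^2 + 10*n*x + 6*n + 8*x^2 - 8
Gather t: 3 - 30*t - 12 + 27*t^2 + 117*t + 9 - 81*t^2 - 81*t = -54*t^2 + 6*t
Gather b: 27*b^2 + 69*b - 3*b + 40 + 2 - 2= 27*b^2 + 66*b + 40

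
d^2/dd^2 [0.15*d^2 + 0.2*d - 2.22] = 0.300000000000000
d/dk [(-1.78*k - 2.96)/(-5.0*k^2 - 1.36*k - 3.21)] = (-8.9*k^2 - 29.6*k + 1.6882)/(25.0*k^4 + 13.6*k^3 + 33.9496*k^2 + 8.7312*k + 10.3041)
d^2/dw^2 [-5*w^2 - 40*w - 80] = -10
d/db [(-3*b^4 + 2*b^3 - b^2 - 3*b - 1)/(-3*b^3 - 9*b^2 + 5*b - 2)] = (9*b^6 + 54*b^5 - 66*b^4 + 26*b^3 - 53*b^2 - 14*b + 11)/(9*b^6 + 54*b^5 + 51*b^4 - 78*b^3 + 61*b^2 - 20*b + 4)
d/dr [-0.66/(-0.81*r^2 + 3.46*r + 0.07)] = (2.2836 - 1.0692*r)/(-0.81*r^2 + 3.46*r + 0.07)^2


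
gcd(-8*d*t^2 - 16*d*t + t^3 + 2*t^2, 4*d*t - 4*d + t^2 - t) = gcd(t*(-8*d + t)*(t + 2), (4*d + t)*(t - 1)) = 1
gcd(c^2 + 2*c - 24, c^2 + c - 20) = c - 4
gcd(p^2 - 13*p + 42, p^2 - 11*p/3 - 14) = p - 6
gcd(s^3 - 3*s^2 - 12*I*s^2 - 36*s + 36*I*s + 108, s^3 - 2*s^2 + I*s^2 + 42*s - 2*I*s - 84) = s - 6*I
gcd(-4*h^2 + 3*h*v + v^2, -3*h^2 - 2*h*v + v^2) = 1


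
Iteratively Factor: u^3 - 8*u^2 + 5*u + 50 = (u + 2)*(u^2 - 10*u + 25) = (u - 5)*(u + 2)*(u - 5)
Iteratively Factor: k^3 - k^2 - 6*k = (k)*(k^2 - k - 6) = k*(k - 3)*(k + 2)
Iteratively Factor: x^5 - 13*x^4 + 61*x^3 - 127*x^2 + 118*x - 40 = (x - 1)*(x^4 - 12*x^3 + 49*x^2 - 78*x + 40) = (x - 4)*(x - 1)*(x^3 - 8*x^2 + 17*x - 10) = (x - 4)*(x - 1)^2*(x^2 - 7*x + 10) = (x - 4)*(x - 2)*(x - 1)^2*(x - 5)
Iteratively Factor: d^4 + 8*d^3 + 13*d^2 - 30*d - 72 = (d + 4)*(d^3 + 4*d^2 - 3*d - 18) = (d - 2)*(d + 4)*(d^2 + 6*d + 9) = (d - 2)*(d + 3)*(d + 4)*(d + 3)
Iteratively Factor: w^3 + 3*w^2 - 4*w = (w)*(w^2 + 3*w - 4) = w*(w - 1)*(w + 4)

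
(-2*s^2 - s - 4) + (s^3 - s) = s^3 - 2*s^2 - 2*s - 4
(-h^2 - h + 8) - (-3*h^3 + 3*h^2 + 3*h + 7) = 3*h^3 - 4*h^2 - 4*h + 1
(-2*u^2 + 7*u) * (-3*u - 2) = 6*u^3 - 17*u^2 - 14*u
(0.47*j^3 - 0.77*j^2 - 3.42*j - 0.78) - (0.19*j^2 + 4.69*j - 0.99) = 0.47*j^3 - 0.96*j^2 - 8.11*j + 0.21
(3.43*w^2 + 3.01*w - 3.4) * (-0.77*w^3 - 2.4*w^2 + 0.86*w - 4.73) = -2.6411*w^5 - 10.5497*w^4 - 1.6562*w^3 - 5.4753*w^2 - 17.1613*w + 16.082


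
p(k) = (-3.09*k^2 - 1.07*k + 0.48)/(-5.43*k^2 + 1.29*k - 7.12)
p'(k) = (-6.18*k - 1.07)/(-5.43*k^2 + 1.29*k - 7.12) + (10.86*k - 1.29)*(-3.09*k^2 - 1.07*k + 0.48)/(-5.43*k^2 + 1.29*k - 7.12)^2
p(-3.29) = 0.42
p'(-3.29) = -0.05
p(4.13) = 0.60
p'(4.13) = 0.00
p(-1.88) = 0.29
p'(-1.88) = -0.15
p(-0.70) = 0.03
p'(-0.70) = -0.28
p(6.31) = 0.60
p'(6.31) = -0.00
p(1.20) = 0.39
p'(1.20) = 0.29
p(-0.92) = 0.09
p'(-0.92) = -0.28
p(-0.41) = -0.05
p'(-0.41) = -0.20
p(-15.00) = 0.54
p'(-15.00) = -0.00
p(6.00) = 0.60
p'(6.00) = -0.00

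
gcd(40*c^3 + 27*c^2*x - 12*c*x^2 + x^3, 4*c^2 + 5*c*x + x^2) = c + x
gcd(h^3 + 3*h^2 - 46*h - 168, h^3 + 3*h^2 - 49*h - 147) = h - 7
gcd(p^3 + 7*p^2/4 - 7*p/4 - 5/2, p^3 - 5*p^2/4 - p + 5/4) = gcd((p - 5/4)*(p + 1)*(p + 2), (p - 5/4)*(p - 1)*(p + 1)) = p^2 - p/4 - 5/4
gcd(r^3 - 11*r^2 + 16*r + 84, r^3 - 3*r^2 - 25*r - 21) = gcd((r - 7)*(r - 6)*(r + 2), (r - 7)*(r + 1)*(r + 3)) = r - 7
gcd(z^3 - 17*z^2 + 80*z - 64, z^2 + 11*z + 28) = 1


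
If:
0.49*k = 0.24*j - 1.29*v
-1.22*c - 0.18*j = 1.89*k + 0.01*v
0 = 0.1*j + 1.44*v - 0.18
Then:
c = 17.1213114754098*v - 1.63138173302108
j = 1.8 - 14.4*v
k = 0.881632653061225 - 9.68571428571429*v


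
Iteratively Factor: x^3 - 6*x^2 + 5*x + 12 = (x - 4)*(x^2 - 2*x - 3) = (x - 4)*(x - 3)*(x + 1)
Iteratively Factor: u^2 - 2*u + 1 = (u - 1)*(u - 1)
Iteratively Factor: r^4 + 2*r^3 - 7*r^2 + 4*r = (r - 1)*(r^3 + 3*r^2 - 4*r) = r*(r - 1)*(r^2 + 3*r - 4) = r*(r - 1)^2*(r + 4)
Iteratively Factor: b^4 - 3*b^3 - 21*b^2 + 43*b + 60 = (b + 4)*(b^3 - 7*b^2 + 7*b + 15) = (b - 3)*(b + 4)*(b^2 - 4*b - 5) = (b - 3)*(b + 1)*(b + 4)*(b - 5)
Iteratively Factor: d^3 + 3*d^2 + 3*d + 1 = (d + 1)*(d^2 + 2*d + 1) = (d + 1)^2*(d + 1)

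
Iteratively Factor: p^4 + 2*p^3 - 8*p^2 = (p - 2)*(p^3 + 4*p^2) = p*(p - 2)*(p^2 + 4*p) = p*(p - 2)*(p + 4)*(p)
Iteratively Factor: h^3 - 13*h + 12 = (h - 1)*(h^2 + h - 12) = (h - 1)*(h + 4)*(h - 3)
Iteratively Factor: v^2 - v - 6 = (v - 3)*(v + 2)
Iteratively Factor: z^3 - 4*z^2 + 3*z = (z)*(z^2 - 4*z + 3) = z*(z - 1)*(z - 3)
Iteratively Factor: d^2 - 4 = (d + 2)*(d - 2)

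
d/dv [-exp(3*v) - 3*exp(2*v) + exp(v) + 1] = (-3*exp(2*v) - 6*exp(v) + 1)*exp(v)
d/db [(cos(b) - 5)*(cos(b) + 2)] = (3 - 2*cos(b))*sin(b)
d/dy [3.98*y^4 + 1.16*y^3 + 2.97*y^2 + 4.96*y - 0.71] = 15.92*y^3 + 3.48*y^2 + 5.94*y + 4.96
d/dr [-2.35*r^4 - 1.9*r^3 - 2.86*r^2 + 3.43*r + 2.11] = -9.4*r^3 - 5.7*r^2 - 5.72*r + 3.43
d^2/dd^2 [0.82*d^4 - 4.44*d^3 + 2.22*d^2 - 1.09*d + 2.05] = 9.84*d^2 - 26.64*d + 4.44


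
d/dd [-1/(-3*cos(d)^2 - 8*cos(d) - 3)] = 2*(3*cos(d) + 4)*sin(d)/(3*cos(d)^2 + 8*cos(d) + 3)^2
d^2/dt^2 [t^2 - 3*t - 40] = 2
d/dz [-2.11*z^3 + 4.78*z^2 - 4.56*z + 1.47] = -6.33*z^2 + 9.56*z - 4.56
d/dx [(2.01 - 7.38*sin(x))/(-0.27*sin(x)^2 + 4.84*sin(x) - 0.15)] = (-1.9926*sin(x)^2 + 1.0854*sin(x) - 8.6214)*cos(x)/(0.0729*sin(x)^4 - 2.6136*sin(x)^3 + 23.5066*sin(x)^2 - 1.452*sin(x) + 0.0225)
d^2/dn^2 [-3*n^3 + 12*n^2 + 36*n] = 24 - 18*n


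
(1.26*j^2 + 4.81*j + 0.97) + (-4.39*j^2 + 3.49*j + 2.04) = -3.13*j^2 + 8.3*j + 3.01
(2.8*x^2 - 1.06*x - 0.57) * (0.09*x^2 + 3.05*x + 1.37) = 0.252*x^4 + 8.4446*x^3 + 0.5517*x^2 - 3.1907*x - 0.7809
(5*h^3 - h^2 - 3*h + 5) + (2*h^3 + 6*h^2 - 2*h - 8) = 7*h^3 + 5*h^2 - 5*h - 3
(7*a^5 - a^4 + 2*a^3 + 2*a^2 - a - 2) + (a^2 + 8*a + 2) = 7*a^5 - a^4 + 2*a^3 + 3*a^2 + 7*a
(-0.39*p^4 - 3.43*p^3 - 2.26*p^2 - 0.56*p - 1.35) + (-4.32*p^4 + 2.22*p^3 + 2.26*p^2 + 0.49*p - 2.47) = -4.71*p^4 - 1.21*p^3 - 0.0700000000000001*p - 3.82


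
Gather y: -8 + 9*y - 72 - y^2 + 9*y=-y^2 + 18*y - 80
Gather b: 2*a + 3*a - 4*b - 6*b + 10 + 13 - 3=5*a - 10*b + 20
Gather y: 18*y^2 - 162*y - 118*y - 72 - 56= 18*y^2 - 280*y - 128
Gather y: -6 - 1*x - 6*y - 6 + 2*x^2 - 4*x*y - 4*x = 2*x^2 - 5*x + y*(-4*x - 6) - 12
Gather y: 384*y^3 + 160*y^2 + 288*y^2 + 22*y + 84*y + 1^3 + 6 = 384*y^3 + 448*y^2 + 106*y + 7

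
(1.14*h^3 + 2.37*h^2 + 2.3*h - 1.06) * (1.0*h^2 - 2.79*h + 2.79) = 1.14*h^5 - 0.8106*h^4 - 1.1317*h^3 - 0.864699999999999*h^2 + 9.3744*h - 2.9574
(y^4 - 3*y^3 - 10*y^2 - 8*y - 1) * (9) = 9*y^4 - 27*y^3 - 90*y^2 - 72*y - 9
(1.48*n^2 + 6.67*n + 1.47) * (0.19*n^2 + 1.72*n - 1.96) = 0.2812*n^4 + 3.8129*n^3 + 8.8509*n^2 - 10.5448*n - 2.8812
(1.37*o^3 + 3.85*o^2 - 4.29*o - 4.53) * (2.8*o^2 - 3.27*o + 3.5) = 3.836*o^5 + 6.3001*o^4 - 19.8065*o^3 + 14.8193*o^2 - 0.2019*o - 15.855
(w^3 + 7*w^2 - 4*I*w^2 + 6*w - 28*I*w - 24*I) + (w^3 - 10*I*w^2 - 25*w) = 2*w^3 + 7*w^2 - 14*I*w^2 - 19*w - 28*I*w - 24*I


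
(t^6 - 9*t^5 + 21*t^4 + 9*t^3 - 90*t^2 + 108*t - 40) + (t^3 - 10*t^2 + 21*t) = t^6 - 9*t^5 + 21*t^4 + 10*t^3 - 100*t^2 + 129*t - 40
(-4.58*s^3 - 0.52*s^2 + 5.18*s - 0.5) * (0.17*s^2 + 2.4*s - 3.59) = -0.7786*s^5 - 11.0804*s^4 + 16.0748*s^3 + 14.2138*s^2 - 19.7962*s + 1.795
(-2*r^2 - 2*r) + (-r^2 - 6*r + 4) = -3*r^2 - 8*r + 4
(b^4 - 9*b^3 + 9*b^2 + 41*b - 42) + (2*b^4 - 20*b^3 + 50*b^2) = 3*b^4 - 29*b^3 + 59*b^2 + 41*b - 42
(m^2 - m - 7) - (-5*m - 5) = m^2 + 4*m - 2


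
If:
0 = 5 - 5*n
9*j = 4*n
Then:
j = 4/9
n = 1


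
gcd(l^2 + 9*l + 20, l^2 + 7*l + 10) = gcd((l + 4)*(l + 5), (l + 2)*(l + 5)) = l + 5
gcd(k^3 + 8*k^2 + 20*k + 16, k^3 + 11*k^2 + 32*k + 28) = k^2 + 4*k + 4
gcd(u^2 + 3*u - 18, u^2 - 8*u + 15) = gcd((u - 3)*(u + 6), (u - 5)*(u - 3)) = u - 3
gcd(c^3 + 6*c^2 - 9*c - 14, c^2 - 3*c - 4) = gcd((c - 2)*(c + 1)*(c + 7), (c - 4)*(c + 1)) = c + 1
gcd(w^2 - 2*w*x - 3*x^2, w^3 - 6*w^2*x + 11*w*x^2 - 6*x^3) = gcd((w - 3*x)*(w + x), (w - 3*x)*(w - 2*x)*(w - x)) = -w + 3*x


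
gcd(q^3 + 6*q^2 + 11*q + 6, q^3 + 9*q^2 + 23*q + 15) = q^2 + 4*q + 3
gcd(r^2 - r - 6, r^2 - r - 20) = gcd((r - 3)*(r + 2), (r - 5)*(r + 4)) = 1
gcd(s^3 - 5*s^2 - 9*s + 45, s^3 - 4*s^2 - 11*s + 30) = s^2 - 2*s - 15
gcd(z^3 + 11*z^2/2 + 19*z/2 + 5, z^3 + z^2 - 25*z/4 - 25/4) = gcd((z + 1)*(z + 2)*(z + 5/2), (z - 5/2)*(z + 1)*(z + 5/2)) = z^2 + 7*z/2 + 5/2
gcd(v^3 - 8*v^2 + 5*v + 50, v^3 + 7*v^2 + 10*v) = v + 2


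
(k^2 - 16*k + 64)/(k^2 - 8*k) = (k - 8)/k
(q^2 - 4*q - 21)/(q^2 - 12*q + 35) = (q + 3)/(q - 5)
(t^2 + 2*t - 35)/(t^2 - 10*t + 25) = (t + 7)/(t - 5)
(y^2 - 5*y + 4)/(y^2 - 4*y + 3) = (y - 4)/(y - 3)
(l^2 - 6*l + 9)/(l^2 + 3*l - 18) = (l - 3)/(l + 6)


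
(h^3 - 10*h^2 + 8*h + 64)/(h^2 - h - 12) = (h^2 - 6*h - 16)/(h + 3)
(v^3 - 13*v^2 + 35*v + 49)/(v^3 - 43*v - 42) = (v - 7)/(v + 6)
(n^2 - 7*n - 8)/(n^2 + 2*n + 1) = (n - 8)/(n + 1)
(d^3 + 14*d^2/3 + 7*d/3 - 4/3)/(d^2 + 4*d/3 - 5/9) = 3*(d^2 + 5*d + 4)/(3*d + 5)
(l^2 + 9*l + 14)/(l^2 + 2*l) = (l + 7)/l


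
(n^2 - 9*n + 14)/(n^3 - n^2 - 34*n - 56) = (n - 2)/(n^2 + 6*n + 8)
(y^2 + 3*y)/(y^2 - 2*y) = (y + 3)/(y - 2)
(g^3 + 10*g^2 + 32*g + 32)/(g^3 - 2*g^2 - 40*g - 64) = (g + 4)/(g - 8)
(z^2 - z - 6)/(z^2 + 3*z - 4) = (z^2 - z - 6)/(z^2 + 3*z - 4)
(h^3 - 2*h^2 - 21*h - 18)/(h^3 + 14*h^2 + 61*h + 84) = (h^2 - 5*h - 6)/(h^2 + 11*h + 28)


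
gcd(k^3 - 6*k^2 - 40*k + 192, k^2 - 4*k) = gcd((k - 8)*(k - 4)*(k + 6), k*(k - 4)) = k - 4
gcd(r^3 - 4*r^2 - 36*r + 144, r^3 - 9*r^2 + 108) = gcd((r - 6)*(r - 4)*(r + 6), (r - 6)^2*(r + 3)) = r - 6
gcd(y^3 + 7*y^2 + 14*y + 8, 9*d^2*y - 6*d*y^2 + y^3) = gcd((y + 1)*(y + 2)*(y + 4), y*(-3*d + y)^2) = 1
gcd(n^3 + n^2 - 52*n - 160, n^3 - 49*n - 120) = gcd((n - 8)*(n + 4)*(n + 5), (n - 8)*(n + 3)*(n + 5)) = n^2 - 3*n - 40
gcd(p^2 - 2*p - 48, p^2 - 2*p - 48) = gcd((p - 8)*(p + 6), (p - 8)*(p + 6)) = p^2 - 2*p - 48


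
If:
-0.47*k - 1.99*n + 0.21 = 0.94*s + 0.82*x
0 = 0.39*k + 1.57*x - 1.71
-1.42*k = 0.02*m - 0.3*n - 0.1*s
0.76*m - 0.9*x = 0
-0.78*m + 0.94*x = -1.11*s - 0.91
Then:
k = -0.06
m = 1.31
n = 0.06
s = -0.84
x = 1.11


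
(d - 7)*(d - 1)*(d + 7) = d^3 - d^2 - 49*d + 49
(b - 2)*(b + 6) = b^2 + 4*b - 12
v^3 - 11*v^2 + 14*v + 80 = (v - 8)*(v - 5)*(v + 2)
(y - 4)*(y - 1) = y^2 - 5*y + 4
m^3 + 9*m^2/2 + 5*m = m*(m + 2)*(m + 5/2)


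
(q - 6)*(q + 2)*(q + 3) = q^3 - q^2 - 24*q - 36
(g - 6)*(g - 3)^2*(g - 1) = g^4 - 13*g^3 + 57*g^2 - 99*g + 54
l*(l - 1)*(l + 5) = l^3 + 4*l^2 - 5*l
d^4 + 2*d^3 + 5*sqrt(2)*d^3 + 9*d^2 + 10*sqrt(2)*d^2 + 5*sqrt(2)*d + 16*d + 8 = (d + 1)^2*(d + sqrt(2))*(d + 4*sqrt(2))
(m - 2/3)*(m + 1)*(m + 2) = m^3 + 7*m^2/3 - 4/3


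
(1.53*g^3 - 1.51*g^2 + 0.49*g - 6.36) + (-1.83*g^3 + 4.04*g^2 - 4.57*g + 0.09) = -0.3*g^3 + 2.53*g^2 - 4.08*g - 6.27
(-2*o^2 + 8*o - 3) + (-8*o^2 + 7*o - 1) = -10*o^2 + 15*o - 4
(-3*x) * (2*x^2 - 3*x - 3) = -6*x^3 + 9*x^2 + 9*x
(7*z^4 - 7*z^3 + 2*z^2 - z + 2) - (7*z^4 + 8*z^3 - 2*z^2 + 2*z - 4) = -15*z^3 + 4*z^2 - 3*z + 6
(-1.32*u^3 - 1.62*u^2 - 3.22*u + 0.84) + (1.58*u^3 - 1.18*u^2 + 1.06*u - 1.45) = 0.26*u^3 - 2.8*u^2 - 2.16*u - 0.61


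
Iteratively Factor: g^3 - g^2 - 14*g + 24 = (g - 2)*(g^2 + g - 12) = (g - 2)*(g + 4)*(g - 3)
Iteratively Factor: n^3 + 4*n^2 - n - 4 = (n - 1)*(n^2 + 5*n + 4) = (n - 1)*(n + 4)*(n + 1)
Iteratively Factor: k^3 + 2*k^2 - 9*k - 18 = (k + 2)*(k^2 - 9) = (k + 2)*(k + 3)*(k - 3)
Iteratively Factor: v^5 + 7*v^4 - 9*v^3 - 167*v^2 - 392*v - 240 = (v + 4)*(v^4 + 3*v^3 - 21*v^2 - 83*v - 60) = (v + 1)*(v + 4)*(v^3 + 2*v^2 - 23*v - 60) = (v + 1)*(v + 3)*(v + 4)*(v^2 - v - 20) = (v - 5)*(v + 1)*(v + 3)*(v + 4)*(v + 4)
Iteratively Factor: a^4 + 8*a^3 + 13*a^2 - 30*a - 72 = (a + 3)*(a^3 + 5*a^2 - 2*a - 24) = (a + 3)^2*(a^2 + 2*a - 8) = (a - 2)*(a + 3)^2*(a + 4)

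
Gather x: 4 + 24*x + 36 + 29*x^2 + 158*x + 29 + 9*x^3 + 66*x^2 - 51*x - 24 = 9*x^3 + 95*x^2 + 131*x + 45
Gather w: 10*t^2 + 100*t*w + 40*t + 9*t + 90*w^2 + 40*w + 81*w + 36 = 10*t^2 + 49*t + 90*w^2 + w*(100*t + 121) + 36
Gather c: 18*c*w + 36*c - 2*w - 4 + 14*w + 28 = c*(18*w + 36) + 12*w + 24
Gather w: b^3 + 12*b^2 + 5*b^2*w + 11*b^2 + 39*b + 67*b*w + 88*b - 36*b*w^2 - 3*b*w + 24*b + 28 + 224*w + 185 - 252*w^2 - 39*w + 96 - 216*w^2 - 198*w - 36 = b^3 + 23*b^2 + 151*b + w^2*(-36*b - 468) + w*(5*b^2 + 64*b - 13) + 273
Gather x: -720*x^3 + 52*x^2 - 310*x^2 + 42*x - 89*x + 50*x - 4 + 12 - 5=-720*x^3 - 258*x^2 + 3*x + 3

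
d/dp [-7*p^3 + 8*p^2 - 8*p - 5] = -21*p^2 + 16*p - 8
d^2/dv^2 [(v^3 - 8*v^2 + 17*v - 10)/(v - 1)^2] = 8/(v^3 - 3*v^2 + 3*v - 1)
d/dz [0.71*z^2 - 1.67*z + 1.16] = 1.42*z - 1.67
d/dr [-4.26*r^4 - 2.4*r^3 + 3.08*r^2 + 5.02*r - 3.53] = -17.04*r^3 - 7.2*r^2 + 6.16*r + 5.02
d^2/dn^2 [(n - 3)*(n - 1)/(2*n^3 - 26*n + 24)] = 1/(n^3 + 12*n^2 + 48*n + 64)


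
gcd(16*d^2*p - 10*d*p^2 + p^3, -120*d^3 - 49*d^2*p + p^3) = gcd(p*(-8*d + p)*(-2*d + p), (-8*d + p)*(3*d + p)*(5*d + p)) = -8*d + p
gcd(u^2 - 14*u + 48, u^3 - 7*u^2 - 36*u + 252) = u - 6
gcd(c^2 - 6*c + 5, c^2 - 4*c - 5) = c - 5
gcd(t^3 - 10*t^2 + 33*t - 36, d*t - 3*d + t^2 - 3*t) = t - 3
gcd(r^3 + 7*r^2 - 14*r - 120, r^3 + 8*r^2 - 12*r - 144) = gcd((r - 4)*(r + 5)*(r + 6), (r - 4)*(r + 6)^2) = r^2 + 2*r - 24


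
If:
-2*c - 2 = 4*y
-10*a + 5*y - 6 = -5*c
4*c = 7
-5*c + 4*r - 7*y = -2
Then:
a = -33/80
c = 7/4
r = -23/32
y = -11/8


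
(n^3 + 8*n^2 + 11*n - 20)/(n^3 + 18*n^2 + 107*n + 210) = (n^2 + 3*n - 4)/(n^2 + 13*n + 42)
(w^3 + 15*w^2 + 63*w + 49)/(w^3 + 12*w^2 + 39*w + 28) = (w + 7)/(w + 4)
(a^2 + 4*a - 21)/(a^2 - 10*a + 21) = (a + 7)/(a - 7)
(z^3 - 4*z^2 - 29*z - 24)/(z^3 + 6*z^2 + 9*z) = (z^2 - 7*z - 8)/(z*(z + 3))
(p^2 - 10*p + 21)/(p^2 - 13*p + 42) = (p - 3)/(p - 6)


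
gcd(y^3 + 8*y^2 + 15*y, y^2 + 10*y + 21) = y + 3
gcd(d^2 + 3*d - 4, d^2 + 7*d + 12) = d + 4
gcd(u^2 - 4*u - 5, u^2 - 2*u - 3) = u + 1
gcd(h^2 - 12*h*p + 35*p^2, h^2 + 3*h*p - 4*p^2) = 1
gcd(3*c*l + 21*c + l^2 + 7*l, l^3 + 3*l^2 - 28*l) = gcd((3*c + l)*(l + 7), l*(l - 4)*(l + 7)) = l + 7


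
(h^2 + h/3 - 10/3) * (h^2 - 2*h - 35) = h^4 - 5*h^3/3 - 39*h^2 - 5*h + 350/3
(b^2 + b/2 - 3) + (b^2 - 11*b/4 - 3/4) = 2*b^2 - 9*b/4 - 15/4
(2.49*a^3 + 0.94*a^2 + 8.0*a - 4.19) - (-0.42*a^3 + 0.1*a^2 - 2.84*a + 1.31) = 2.91*a^3 + 0.84*a^2 + 10.84*a - 5.5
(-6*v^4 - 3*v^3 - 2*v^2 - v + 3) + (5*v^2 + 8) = -6*v^4 - 3*v^3 + 3*v^2 - v + 11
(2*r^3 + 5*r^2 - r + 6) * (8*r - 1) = 16*r^4 + 38*r^3 - 13*r^2 + 49*r - 6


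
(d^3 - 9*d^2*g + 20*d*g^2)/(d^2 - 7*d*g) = (d^2 - 9*d*g + 20*g^2)/(d - 7*g)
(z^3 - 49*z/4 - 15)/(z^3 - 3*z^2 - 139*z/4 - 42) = (2*z^2 - 3*z - 20)/(2*z^2 - 9*z - 56)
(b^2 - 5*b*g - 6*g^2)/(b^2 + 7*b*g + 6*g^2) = (b - 6*g)/(b + 6*g)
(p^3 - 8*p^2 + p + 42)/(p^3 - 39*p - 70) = (p - 3)/(p + 5)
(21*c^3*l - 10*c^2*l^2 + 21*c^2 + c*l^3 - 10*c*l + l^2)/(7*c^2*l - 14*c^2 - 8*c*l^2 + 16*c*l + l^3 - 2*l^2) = (3*c^2*l - c*l^2 + 3*c - l)/(c*l - 2*c - l^2 + 2*l)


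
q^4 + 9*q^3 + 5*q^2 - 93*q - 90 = (q - 3)*(q + 1)*(q + 5)*(q + 6)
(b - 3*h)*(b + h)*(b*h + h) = b^3*h - 2*b^2*h^2 + b^2*h - 3*b*h^3 - 2*b*h^2 - 3*h^3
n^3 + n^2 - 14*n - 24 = (n - 4)*(n + 2)*(n + 3)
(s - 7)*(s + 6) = s^2 - s - 42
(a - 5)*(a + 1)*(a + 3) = a^3 - a^2 - 17*a - 15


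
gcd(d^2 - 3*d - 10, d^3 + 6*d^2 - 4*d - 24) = d + 2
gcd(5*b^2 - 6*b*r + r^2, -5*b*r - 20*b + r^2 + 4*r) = -5*b + r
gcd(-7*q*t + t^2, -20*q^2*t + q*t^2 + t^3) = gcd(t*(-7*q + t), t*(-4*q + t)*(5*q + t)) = t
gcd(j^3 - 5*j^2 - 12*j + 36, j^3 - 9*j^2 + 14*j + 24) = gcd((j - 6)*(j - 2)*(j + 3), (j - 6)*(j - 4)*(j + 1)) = j - 6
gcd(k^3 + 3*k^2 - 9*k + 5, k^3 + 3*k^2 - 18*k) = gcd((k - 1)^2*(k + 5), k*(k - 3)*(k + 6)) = 1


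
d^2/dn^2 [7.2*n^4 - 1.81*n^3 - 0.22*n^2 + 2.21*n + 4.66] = 86.4*n^2 - 10.86*n - 0.44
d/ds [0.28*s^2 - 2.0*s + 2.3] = 0.56*s - 2.0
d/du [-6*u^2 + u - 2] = 1 - 12*u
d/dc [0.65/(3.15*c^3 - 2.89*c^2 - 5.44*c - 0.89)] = (-6.1425*c^2 + 3.757*c + 3.536)/(-3.15*c^3 + 2.89*c^2 + 5.44*c + 0.89)^2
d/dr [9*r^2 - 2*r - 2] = 18*r - 2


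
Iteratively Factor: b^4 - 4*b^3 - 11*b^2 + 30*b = (b)*(b^3 - 4*b^2 - 11*b + 30) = b*(b - 5)*(b^2 + b - 6) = b*(b - 5)*(b - 2)*(b + 3)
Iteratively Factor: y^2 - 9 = (y - 3)*(y + 3)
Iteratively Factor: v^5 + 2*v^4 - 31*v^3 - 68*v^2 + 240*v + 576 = (v + 4)*(v^4 - 2*v^3 - 23*v^2 + 24*v + 144) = (v - 4)*(v + 4)*(v^3 + 2*v^2 - 15*v - 36) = (v - 4)*(v + 3)*(v + 4)*(v^2 - v - 12) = (v - 4)^2*(v + 3)*(v + 4)*(v + 3)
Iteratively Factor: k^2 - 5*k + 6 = (k - 3)*(k - 2)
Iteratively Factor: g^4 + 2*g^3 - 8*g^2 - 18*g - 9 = (g + 1)*(g^3 + g^2 - 9*g - 9) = (g + 1)^2*(g^2 - 9) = (g - 3)*(g + 1)^2*(g + 3)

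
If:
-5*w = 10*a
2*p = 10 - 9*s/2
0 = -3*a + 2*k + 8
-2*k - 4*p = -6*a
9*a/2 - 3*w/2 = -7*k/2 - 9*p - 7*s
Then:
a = -80/103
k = -532/103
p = 146/103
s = 164/103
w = 160/103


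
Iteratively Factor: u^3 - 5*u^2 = (u)*(u^2 - 5*u) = u^2*(u - 5)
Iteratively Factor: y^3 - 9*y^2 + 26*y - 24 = (y - 4)*(y^2 - 5*y + 6) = (y - 4)*(y - 2)*(y - 3)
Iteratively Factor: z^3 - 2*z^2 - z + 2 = (z + 1)*(z^2 - 3*z + 2) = (z - 2)*(z + 1)*(z - 1)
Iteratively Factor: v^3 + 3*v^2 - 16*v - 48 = (v + 4)*(v^2 - v - 12) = (v + 3)*(v + 4)*(v - 4)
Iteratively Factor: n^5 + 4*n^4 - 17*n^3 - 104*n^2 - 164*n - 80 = (n + 2)*(n^4 + 2*n^3 - 21*n^2 - 62*n - 40) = (n + 2)^2*(n^3 - 21*n - 20) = (n - 5)*(n + 2)^2*(n^2 + 5*n + 4) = (n - 5)*(n + 2)^2*(n + 4)*(n + 1)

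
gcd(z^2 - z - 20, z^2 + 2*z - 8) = z + 4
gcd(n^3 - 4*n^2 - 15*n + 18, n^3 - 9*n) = n + 3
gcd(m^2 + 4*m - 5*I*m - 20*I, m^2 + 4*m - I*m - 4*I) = m + 4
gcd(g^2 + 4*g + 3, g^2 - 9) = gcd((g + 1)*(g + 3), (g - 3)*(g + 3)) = g + 3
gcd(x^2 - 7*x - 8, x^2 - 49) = 1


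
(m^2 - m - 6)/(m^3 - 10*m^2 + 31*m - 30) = (m + 2)/(m^2 - 7*m + 10)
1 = 1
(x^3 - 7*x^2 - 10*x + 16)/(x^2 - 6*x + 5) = (x^2 - 6*x - 16)/(x - 5)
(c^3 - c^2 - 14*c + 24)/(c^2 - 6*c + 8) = (c^2 + c - 12)/(c - 4)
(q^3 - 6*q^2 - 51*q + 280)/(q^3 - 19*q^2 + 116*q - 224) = (q^2 + 2*q - 35)/(q^2 - 11*q + 28)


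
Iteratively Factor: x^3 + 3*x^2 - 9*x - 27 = (x + 3)*(x^2 - 9) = (x + 3)^2*(x - 3)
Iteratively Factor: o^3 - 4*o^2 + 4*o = (o)*(o^2 - 4*o + 4) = o*(o - 2)*(o - 2)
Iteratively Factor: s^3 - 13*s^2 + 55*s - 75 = (s - 3)*(s^2 - 10*s + 25) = (s - 5)*(s - 3)*(s - 5)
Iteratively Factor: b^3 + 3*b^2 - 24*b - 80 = (b - 5)*(b^2 + 8*b + 16) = (b - 5)*(b + 4)*(b + 4)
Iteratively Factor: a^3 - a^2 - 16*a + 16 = (a - 1)*(a^2 - 16) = (a - 1)*(a + 4)*(a - 4)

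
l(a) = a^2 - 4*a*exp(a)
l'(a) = -4*a*exp(a) + 2*a - 4*exp(a)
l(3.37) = -380.62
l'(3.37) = -501.55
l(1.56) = -27.26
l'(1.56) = -45.61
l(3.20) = -303.78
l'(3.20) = -405.75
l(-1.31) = 3.13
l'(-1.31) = -2.29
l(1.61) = -29.63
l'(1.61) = -49.01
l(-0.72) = 1.92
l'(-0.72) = -1.99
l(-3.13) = 10.34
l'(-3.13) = -5.89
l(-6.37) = 40.62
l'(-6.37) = -12.70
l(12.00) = -7812085.99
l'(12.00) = -8463225.15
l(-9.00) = 81.00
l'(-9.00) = -18.00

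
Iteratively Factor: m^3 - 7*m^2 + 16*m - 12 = (m - 3)*(m^2 - 4*m + 4) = (m - 3)*(m - 2)*(m - 2)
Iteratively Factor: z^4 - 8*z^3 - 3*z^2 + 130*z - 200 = (z - 5)*(z^3 - 3*z^2 - 18*z + 40) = (z - 5)*(z + 4)*(z^2 - 7*z + 10) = (z - 5)*(z - 2)*(z + 4)*(z - 5)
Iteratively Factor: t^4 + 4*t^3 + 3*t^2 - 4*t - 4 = (t + 2)*(t^3 + 2*t^2 - t - 2) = (t + 1)*(t + 2)*(t^2 + t - 2) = (t - 1)*(t + 1)*(t + 2)*(t + 2)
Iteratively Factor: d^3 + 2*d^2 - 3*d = (d - 1)*(d^2 + 3*d) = d*(d - 1)*(d + 3)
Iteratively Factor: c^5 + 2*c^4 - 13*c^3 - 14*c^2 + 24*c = (c)*(c^4 + 2*c^3 - 13*c^2 - 14*c + 24) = c*(c - 1)*(c^3 + 3*c^2 - 10*c - 24) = c*(c - 1)*(c + 4)*(c^2 - c - 6) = c*(c - 1)*(c + 2)*(c + 4)*(c - 3)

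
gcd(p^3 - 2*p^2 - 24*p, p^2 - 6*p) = p^2 - 6*p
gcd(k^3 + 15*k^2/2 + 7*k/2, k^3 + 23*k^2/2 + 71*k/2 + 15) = k + 1/2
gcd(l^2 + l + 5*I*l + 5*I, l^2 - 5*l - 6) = l + 1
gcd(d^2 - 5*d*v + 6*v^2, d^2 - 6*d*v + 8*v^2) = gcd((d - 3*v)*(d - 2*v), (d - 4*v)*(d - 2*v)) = -d + 2*v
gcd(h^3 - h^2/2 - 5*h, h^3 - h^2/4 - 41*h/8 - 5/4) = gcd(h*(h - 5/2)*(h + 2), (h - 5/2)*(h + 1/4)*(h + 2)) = h^2 - h/2 - 5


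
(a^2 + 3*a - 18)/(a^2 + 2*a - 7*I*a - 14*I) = (a^2 + 3*a - 18)/(a^2 + a*(2 - 7*I) - 14*I)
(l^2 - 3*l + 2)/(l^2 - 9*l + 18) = (l^2 - 3*l + 2)/(l^2 - 9*l + 18)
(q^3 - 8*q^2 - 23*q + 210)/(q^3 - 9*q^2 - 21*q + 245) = (q - 6)/(q - 7)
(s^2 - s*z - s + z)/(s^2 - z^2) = (s - 1)/(s + z)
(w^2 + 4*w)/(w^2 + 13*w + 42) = w*(w + 4)/(w^2 + 13*w + 42)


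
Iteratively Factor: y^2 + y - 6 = (y + 3)*(y - 2)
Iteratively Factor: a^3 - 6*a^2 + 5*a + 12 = (a + 1)*(a^2 - 7*a + 12) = (a - 4)*(a + 1)*(a - 3)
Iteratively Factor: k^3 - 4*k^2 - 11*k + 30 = (k - 5)*(k^2 + k - 6) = (k - 5)*(k + 3)*(k - 2)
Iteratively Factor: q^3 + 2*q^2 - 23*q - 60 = (q - 5)*(q^2 + 7*q + 12) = (q - 5)*(q + 4)*(q + 3)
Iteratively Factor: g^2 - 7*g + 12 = (g - 4)*(g - 3)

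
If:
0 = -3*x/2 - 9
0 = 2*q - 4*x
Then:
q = -12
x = -6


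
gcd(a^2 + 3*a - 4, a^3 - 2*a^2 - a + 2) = a - 1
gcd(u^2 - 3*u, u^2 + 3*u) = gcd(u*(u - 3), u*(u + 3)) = u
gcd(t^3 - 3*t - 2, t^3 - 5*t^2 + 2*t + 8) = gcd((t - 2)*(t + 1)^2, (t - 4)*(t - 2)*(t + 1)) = t^2 - t - 2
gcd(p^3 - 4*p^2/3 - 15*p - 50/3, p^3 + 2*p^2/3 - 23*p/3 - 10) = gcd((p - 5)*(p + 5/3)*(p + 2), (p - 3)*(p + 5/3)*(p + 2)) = p^2 + 11*p/3 + 10/3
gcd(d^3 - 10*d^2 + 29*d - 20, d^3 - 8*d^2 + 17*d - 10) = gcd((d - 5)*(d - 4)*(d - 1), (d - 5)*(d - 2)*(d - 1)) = d^2 - 6*d + 5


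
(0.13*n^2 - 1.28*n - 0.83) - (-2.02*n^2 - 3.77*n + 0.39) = 2.15*n^2 + 2.49*n - 1.22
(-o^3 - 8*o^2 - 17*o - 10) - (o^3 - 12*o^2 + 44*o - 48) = -2*o^3 + 4*o^2 - 61*o + 38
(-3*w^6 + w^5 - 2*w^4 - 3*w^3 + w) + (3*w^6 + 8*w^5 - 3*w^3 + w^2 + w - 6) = 9*w^5 - 2*w^4 - 6*w^3 + w^2 + 2*w - 6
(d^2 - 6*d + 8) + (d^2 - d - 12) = 2*d^2 - 7*d - 4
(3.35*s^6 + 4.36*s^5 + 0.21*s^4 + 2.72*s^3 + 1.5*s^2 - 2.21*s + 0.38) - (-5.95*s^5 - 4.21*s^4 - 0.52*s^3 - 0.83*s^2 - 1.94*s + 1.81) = 3.35*s^6 + 10.31*s^5 + 4.42*s^4 + 3.24*s^3 + 2.33*s^2 - 0.27*s - 1.43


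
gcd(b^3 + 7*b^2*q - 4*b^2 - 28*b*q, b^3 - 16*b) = b^2 - 4*b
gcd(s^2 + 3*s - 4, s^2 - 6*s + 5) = s - 1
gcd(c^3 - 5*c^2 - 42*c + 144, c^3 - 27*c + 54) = c^2 + 3*c - 18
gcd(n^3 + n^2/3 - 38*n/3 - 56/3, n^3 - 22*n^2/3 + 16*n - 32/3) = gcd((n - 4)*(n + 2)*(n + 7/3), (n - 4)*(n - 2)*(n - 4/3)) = n - 4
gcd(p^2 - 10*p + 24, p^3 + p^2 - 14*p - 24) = p - 4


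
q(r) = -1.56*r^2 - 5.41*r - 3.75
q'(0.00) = -5.41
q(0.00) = -3.75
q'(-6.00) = 13.31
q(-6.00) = -27.45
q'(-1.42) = -0.98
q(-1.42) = 0.79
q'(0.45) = -6.81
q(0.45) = -6.50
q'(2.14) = -12.09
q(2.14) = -22.47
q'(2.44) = -13.02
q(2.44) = -26.24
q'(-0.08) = -5.16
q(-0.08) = -3.33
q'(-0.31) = -4.44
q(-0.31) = -2.22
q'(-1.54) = -0.61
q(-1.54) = 0.88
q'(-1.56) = -0.54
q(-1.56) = 0.89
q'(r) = -3.12*r - 5.41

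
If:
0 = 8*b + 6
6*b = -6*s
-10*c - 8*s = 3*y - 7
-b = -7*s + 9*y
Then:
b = -3/4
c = -1/10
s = 3/4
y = 2/3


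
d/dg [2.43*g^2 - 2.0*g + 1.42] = 4.86*g - 2.0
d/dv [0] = 0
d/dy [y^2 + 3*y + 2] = 2*y + 3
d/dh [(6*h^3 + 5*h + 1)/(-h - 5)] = 6*(-2*h^3 - 15*h^2 - 4)/(h^2 + 10*h + 25)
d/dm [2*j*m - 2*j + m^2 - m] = 2*j + 2*m - 1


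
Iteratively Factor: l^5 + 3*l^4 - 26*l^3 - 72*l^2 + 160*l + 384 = (l + 4)*(l^4 - l^3 - 22*l^2 + 16*l + 96) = (l + 2)*(l + 4)*(l^3 - 3*l^2 - 16*l + 48) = (l - 3)*(l + 2)*(l + 4)*(l^2 - 16) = (l - 4)*(l - 3)*(l + 2)*(l + 4)*(l + 4)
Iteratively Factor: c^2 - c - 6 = (c - 3)*(c + 2)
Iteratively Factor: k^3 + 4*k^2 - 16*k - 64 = (k + 4)*(k^2 - 16) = (k + 4)^2*(k - 4)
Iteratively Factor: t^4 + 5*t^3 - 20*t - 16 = (t + 1)*(t^3 + 4*t^2 - 4*t - 16) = (t + 1)*(t + 4)*(t^2 - 4) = (t - 2)*(t + 1)*(t + 4)*(t + 2)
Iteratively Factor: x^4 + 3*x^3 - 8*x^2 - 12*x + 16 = (x - 2)*(x^3 + 5*x^2 + 2*x - 8) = (x - 2)*(x + 2)*(x^2 + 3*x - 4) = (x - 2)*(x - 1)*(x + 2)*(x + 4)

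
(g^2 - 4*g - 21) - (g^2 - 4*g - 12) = -9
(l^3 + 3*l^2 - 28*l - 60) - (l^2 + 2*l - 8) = l^3 + 2*l^2 - 30*l - 52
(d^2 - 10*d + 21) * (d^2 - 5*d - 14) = d^4 - 15*d^3 + 57*d^2 + 35*d - 294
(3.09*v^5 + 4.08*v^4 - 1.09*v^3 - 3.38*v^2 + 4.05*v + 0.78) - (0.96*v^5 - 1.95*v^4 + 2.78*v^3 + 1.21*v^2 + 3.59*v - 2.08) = 2.13*v^5 + 6.03*v^4 - 3.87*v^3 - 4.59*v^2 + 0.46*v + 2.86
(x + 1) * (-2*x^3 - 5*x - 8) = -2*x^4 - 2*x^3 - 5*x^2 - 13*x - 8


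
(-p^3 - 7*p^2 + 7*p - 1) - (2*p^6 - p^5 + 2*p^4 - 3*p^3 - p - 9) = -2*p^6 + p^5 - 2*p^4 + 2*p^3 - 7*p^2 + 8*p + 8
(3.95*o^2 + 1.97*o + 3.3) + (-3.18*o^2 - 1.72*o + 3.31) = 0.77*o^2 + 0.25*o + 6.61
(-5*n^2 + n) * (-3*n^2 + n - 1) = 15*n^4 - 8*n^3 + 6*n^2 - n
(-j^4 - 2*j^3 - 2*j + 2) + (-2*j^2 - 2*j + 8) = -j^4 - 2*j^3 - 2*j^2 - 4*j + 10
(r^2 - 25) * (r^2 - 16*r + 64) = r^4 - 16*r^3 + 39*r^2 + 400*r - 1600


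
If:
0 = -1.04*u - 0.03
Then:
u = -0.03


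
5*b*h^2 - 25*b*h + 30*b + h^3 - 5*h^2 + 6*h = (5*b + h)*(h - 3)*(h - 2)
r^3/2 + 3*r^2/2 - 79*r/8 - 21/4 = (r/2 + 1/4)*(r - 7/2)*(r + 6)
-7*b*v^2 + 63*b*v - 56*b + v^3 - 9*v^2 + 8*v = (-7*b + v)*(v - 8)*(v - 1)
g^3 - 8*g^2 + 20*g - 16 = (g - 4)*(g - 2)^2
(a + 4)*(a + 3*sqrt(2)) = a^2 + 4*a + 3*sqrt(2)*a + 12*sqrt(2)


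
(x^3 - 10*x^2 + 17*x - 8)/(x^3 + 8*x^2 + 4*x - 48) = (x^3 - 10*x^2 + 17*x - 8)/(x^3 + 8*x^2 + 4*x - 48)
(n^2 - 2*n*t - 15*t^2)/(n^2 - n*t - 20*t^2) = (n + 3*t)/(n + 4*t)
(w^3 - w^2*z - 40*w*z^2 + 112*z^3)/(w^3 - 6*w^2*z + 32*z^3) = (w + 7*z)/(w + 2*z)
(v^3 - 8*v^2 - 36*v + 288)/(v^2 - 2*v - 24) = (v^2 - 2*v - 48)/(v + 4)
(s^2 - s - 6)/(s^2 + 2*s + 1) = (s^2 - s - 6)/(s^2 + 2*s + 1)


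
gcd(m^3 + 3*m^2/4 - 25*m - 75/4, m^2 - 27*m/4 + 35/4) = m - 5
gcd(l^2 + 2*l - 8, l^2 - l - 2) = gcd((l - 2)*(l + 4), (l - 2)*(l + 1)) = l - 2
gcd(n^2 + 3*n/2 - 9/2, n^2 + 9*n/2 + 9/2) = n + 3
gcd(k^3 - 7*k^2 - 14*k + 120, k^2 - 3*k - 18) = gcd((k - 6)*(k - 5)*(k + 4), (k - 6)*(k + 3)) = k - 6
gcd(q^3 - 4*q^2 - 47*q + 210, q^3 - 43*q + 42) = q^2 + q - 42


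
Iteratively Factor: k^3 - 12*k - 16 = (k - 4)*(k^2 + 4*k + 4) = (k - 4)*(k + 2)*(k + 2)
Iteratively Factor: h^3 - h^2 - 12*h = (h + 3)*(h^2 - 4*h) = h*(h + 3)*(h - 4)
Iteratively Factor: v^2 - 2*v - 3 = (v - 3)*(v + 1)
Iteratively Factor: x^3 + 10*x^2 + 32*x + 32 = (x + 2)*(x^2 + 8*x + 16) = (x + 2)*(x + 4)*(x + 4)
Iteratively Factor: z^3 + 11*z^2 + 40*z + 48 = (z + 3)*(z^2 + 8*z + 16) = (z + 3)*(z + 4)*(z + 4)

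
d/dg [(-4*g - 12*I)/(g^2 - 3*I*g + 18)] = 4/(g^2 - 12*I*g - 36)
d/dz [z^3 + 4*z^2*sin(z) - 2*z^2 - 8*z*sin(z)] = 4*z^2*cos(z) + 3*z^2 - 8*sqrt(2)*z*cos(z + pi/4) - 4*z - 8*sin(z)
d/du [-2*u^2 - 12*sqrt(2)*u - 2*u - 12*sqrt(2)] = -4*u - 12*sqrt(2) - 2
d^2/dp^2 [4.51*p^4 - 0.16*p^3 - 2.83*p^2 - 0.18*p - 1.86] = 54.12*p^2 - 0.96*p - 5.66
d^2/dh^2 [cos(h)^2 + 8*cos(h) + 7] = -8*cos(h) - 2*cos(2*h)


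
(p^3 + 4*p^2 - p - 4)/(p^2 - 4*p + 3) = (p^2 + 5*p + 4)/(p - 3)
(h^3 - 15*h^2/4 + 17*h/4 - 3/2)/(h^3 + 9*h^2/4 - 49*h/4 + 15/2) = (h - 1)/(h + 5)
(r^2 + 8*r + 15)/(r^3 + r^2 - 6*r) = (r + 5)/(r*(r - 2))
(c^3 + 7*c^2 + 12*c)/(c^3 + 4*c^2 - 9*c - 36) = c/(c - 3)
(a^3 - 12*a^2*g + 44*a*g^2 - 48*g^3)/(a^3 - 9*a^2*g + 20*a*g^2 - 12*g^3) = (a - 4*g)/(a - g)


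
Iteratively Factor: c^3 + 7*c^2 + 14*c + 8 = (c + 1)*(c^2 + 6*c + 8) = (c + 1)*(c + 2)*(c + 4)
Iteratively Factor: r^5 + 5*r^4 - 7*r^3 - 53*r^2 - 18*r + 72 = (r - 1)*(r^4 + 6*r^3 - r^2 - 54*r - 72) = (r - 1)*(r + 4)*(r^3 + 2*r^2 - 9*r - 18) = (r - 1)*(r + 3)*(r + 4)*(r^2 - r - 6) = (r - 3)*(r - 1)*(r + 3)*(r + 4)*(r + 2)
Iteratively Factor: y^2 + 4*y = (y + 4)*(y)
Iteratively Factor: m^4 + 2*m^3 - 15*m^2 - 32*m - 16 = (m + 4)*(m^3 - 2*m^2 - 7*m - 4) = (m + 1)*(m + 4)*(m^2 - 3*m - 4) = (m + 1)^2*(m + 4)*(m - 4)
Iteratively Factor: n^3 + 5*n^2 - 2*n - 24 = (n + 3)*(n^2 + 2*n - 8) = (n + 3)*(n + 4)*(n - 2)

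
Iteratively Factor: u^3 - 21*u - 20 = (u + 4)*(u^2 - 4*u - 5) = (u + 1)*(u + 4)*(u - 5)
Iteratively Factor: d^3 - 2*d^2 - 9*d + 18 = (d - 3)*(d^2 + d - 6) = (d - 3)*(d - 2)*(d + 3)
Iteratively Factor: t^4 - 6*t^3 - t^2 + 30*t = (t + 2)*(t^3 - 8*t^2 + 15*t) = t*(t + 2)*(t^2 - 8*t + 15) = t*(t - 5)*(t + 2)*(t - 3)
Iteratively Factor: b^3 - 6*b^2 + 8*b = (b - 4)*(b^2 - 2*b) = (b - 4)*(b - 2)*(b)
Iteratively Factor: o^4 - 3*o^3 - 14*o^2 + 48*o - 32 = (o - 1)*(o^3 - 2*o^2 - 16*o + 32) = (o - 2)*(o - 1)*(o^2 - 16) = (o - 4)*(o - 2)*(o - 1)*(o + 4)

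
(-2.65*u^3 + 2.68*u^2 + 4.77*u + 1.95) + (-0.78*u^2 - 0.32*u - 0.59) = -2.65*u^3 + 1.9*u^2 + 4.45*u + 1.36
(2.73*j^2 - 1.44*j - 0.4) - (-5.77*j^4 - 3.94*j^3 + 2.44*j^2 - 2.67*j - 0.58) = 5.77*j^4 + 3.94*j^3 + 0.29*j^2 + 1.23*j + 0.18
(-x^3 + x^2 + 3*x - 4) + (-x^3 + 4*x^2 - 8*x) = -2*x^3 + 5*x^2 - 5*x - 4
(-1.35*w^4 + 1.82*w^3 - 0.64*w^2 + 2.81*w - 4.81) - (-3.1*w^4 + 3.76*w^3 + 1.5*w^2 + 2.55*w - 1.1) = 1.75*w^4 - 1.94*w^3 - 2.14*w^2 + 0.26*w - 3.71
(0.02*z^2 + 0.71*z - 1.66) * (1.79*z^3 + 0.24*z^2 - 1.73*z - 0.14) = 0.0358*z^5 + 1.2757*z^4 - 2.8356*z^3 - 1.6295*z^2 + 2.7724*z + 0.2324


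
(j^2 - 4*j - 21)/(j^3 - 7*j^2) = (j + 3)/j^2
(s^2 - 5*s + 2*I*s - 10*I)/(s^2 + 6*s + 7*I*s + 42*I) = (s^2 + s*(-5 + 2*I) - 10*I)/(s^2 + s*(6 + 7*I) + 42*I)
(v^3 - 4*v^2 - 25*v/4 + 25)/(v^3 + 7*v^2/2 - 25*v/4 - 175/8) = 2*(v - 4)/(2*v + 7)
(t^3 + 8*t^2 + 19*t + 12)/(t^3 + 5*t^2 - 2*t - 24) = (t + 1)/(t - 2)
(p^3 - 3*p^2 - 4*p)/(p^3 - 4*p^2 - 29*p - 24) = p*(p - 4)/(p^2 - 5*p - 24)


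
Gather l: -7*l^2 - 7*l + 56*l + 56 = -7*l^2 + 49*l + 56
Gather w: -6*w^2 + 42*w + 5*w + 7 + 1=-6*w^2 + 47*w + 8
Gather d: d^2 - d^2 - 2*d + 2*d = 0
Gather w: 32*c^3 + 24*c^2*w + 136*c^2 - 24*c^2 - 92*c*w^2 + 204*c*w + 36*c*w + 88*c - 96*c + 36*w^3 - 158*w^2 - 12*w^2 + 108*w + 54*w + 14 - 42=32*c^3 + 112*c^2 - 8*c + 36*w^3 + w^2*(-92*c - 170) + w*(24*c^2 + 240*c + 162) - 28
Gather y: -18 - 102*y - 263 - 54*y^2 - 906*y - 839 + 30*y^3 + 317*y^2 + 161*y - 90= 30*y^3 + 263*y^2 - 847*y - 1210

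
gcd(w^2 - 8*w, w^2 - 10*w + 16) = w - 8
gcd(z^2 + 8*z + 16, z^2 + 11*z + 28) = z + 4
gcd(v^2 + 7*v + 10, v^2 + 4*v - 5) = v + 5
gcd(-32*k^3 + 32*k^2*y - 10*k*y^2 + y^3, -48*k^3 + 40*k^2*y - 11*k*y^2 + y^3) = 16*k^2 - 8*k*y + y^2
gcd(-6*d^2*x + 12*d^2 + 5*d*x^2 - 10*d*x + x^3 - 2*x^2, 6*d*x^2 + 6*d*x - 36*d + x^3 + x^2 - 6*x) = 6*d*x - 12*d + x^2 - 2*x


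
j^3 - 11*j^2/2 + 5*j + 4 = (j - 4)*(j - 2)*(j + 1/2)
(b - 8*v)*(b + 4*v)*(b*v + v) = b^3*v - 4*b^2*v^2 + b^2*v - 32*b*v^3 - 4*b*v^2 - 32*v^3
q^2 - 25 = (q - 5)*(q + 5)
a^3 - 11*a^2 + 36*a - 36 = (a - 6)*(a - 3)*(a - 2)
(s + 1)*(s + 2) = s^2 + 3*s + 2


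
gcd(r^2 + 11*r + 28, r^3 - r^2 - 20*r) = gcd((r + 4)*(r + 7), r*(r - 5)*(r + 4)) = r + 4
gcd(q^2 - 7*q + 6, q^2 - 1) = q - 1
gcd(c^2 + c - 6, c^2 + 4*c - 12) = c - 2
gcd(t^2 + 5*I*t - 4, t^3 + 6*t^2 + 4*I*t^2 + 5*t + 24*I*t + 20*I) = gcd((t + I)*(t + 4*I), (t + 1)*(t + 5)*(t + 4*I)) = t + 4*I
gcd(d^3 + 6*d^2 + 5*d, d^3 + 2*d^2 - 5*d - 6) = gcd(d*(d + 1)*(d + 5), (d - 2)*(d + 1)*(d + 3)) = d + 1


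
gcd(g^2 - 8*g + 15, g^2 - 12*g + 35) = g - 5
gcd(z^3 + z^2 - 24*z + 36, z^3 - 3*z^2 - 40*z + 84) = z^2 + 4*z - 12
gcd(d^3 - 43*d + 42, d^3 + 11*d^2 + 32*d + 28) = d + 7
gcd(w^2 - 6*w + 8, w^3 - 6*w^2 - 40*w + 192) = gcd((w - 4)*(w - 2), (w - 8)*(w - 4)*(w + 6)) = w - 4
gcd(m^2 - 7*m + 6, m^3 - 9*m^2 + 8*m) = m - 1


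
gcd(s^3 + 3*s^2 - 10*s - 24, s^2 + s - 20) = 1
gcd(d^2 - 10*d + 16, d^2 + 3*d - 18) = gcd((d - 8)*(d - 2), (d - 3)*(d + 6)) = 1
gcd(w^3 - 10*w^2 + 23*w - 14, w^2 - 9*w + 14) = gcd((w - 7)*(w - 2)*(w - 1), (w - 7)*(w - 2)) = w^2 - 9*w + 14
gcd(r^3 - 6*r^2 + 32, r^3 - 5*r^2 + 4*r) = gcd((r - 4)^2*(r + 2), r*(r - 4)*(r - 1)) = r - 4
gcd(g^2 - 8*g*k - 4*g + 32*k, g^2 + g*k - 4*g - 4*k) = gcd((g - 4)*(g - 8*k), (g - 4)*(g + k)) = g - 4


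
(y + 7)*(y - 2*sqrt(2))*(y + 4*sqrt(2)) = y^3 + 2*sqrt(2)*y^2 + 7*y^2 - 16*y + 14*sqrt(2)*y - 112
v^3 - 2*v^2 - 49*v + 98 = (v - 7)*(v - 2)*(v + 7)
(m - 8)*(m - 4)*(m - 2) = m^3 - 14*m^2 + 56*m - 64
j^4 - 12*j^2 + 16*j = j*(j - 2)^2*(j + 4)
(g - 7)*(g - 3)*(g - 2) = g^3 - 12*g^2 + 41*g - 42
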